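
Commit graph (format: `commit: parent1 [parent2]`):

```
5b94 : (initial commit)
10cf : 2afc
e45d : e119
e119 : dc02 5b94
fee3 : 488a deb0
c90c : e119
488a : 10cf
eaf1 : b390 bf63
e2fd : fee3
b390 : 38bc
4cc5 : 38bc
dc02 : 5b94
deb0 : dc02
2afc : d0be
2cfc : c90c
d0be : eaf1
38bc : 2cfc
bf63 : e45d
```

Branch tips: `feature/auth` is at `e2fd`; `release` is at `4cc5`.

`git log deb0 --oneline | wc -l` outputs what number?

Walking parent pointers from deb0: reachable set = {5b94, dc02, deb0}.
That is 3 commits.

3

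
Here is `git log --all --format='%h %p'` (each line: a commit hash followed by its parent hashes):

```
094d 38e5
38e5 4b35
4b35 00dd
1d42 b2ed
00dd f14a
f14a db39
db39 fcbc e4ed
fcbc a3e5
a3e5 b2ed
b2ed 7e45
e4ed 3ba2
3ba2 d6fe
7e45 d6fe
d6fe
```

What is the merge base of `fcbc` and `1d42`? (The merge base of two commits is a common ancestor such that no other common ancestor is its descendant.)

Ancestors of fcbc: {7e45, a3e5, b2ed, d6fe, fcbc}.
Ancestors of 1d42: {1d42, 7e45, b2ed, d6fe}.
Common ancestors: {7e45, b2ed, d6fe}.
Among these, b2ed is not an ancestor of any other common ancestor — it is the merge base.

b2ed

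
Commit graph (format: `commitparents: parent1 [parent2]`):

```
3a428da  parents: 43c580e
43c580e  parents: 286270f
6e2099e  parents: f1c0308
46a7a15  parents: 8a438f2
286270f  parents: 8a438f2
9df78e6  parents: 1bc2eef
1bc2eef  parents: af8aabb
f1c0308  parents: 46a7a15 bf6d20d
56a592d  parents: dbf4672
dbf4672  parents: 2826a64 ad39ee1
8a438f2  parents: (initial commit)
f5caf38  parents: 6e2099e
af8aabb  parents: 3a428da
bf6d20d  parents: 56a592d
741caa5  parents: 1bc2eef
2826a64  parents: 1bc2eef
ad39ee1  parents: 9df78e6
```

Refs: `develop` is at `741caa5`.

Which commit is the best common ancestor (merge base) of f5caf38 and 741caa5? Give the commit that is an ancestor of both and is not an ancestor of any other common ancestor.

1bc2eef

Ancestors of f5caf38: {1bc2eef, 2826a64, 286270f, 3a428da, 43c580e, 46a7a15, 56a592d, 6e2099e, 8a438f2, 9df78e6, ad39ee1, af8aabb, bf6d20d, dbf4672, f1c0308, f5caf38}.
Ancestors of 741caa5: {1bc2eef, 286270f, 3a428da, 43c580e, 741caa5, 8a438f2, af8aabb}.
Common ancestors: {1bc2eef, 286270f, 3a428da, 43c580e, 8a438f2, af8aabb}.
Among these, 1bc2eef is not an ancestor of any other common ancestor — it is the merge base.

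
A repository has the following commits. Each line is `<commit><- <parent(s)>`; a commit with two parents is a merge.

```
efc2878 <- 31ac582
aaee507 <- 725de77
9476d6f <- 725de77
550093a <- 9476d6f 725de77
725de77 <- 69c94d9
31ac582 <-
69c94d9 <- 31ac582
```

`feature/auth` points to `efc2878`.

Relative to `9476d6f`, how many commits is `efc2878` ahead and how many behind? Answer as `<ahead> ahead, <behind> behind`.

Reachable from efc2878: {31ac582, efc2878}.
Reachable from 9476d6f: {31ac582, 69c94d9, 725de77, 9476d6f}.
Only in efc2878's history (ahead): {efc2878} — 1.
Only in 9476d6f's history (behind): {69c94d9, 725de77, 9476d6f} — 3.

1 ahead, 3 behind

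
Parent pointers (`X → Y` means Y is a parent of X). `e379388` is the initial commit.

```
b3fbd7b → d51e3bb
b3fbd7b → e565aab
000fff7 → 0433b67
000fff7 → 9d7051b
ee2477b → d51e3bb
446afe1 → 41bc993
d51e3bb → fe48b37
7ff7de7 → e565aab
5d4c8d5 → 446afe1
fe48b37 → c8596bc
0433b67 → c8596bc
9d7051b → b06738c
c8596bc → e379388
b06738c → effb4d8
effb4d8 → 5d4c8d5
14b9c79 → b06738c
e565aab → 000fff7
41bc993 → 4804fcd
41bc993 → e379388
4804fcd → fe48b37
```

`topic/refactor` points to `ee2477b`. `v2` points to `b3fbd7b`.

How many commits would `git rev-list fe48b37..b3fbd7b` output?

12

Reachable from b3fbd7b: {000fff7, 0433b67, 41bc993, 446afe1, 4804fcd, 5d4c8d5, 9d7051b, b06738c, b3fbd7b, c8596bc, d51e3bb, e379388, e565aab, effb4d8, fe48b37}.
Reachable from fe48b37: {c8596bc, e379388, fe48b37}.
In b3fbd7b's history but not fe48b37's: {000fff7, 0433b67, 41bc993, 446afe1, 4804fcd, 5d4c8d5, 9d7051b, b06738c, b3fbd7b, d51e3bb, e565aab, effb4d8} — 12 commits.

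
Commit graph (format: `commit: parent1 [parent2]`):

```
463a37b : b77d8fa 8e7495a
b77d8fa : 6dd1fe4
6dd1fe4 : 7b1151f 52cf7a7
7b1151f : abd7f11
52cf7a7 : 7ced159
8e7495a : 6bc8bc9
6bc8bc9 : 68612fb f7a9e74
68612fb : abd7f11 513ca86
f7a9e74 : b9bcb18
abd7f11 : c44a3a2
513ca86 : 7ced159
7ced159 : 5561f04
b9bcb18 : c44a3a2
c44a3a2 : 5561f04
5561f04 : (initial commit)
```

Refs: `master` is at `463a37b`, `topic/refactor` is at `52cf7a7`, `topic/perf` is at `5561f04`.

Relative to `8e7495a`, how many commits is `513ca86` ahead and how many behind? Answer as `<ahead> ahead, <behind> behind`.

0 ahead, 7 behind

Reachable from 513ca86: {513ca86, 5561f04, 7ced159}.
Reachable from 8e7495a: {513ca86, 5561f04, 68612fb, 6bc8bc9, 7ced159, 8e7495a, abd7f11, b9bcb18, c44a3a2, f7a9e74}.
Only in 513ca86's history (ahead): {} — 0.
Only in 8e7495a's history (behind): {68612fb, 6bc8bc9, 8e7495a, abd7f11, b9bcb18, c44a3a2, f7a9e74} — 7.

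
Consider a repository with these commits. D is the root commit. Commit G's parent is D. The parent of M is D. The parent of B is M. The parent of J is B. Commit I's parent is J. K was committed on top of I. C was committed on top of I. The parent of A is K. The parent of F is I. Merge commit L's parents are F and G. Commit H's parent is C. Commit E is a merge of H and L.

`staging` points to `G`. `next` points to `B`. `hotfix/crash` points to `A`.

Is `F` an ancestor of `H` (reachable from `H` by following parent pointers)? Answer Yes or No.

Ancestors of H: {B, C, D, H, I, J, M}.
F is not in that set, so it is not an ancestor of H.

No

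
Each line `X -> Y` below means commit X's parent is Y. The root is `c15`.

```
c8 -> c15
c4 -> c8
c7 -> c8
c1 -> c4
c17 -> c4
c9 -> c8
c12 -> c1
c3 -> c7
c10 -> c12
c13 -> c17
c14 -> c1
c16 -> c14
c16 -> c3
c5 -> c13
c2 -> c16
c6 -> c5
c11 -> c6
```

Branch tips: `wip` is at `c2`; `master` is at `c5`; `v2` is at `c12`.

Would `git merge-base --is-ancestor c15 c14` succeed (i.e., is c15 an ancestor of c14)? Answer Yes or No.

Ancestors of c14 (commits reachable by following parents): {c1, c14, c15, c4, c8}.
c15 is in that set, so it is an ancestor of c14.

Yes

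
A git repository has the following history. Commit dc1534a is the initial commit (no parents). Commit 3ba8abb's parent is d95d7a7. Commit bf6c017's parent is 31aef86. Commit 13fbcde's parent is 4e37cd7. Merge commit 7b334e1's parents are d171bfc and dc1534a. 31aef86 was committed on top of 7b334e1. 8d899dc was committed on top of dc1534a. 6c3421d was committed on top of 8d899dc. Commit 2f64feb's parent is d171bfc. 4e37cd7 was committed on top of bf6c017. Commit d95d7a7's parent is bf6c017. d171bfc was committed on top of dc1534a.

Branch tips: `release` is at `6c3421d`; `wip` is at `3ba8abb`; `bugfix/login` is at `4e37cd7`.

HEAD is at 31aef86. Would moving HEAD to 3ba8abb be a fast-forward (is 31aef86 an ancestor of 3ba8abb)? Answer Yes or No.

A fast-forward from 31aef86 to 3ba8abb is possible iff 31aef86 is an ancestor of 3ba8abb.
Ancestors of 3ba8abb: {31aef86, 3ba8abb, 7b334e1, bf6c017, d171bfc, d95d7a7, dc1534a}.
31aef86 is among them, so fast-forward is possible.

Yes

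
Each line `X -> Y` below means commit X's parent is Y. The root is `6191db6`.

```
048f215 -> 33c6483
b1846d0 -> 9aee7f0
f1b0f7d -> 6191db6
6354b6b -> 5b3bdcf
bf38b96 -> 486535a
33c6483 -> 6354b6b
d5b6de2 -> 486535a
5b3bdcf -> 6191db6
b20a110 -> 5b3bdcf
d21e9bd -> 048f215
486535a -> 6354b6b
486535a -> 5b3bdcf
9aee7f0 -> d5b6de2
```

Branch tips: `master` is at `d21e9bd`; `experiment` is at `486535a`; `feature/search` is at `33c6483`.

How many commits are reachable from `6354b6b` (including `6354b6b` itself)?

Walking parent pointers from 6354b6b: reachable set = {5b3bdcf, 6191db6, 6354b6b}.
That is 3 commits.

3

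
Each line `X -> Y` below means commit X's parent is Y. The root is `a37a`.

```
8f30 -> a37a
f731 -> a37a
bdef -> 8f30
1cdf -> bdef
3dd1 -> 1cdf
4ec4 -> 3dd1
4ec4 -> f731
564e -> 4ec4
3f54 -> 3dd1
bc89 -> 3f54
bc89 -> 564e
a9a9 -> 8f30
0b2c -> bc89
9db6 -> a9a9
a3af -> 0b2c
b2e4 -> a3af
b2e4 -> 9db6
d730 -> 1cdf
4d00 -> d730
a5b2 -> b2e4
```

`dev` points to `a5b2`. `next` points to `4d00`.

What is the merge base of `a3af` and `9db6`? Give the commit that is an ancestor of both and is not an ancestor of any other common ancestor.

Ancestors of a3af: {0b2c, 1cdf, 3dd1, 3f54, 4ec4, 564e, 8f30, a37a, a3af, bc89, bdef, f731}.
Ancestors of 9db6: {8f30, 9db6, a37a, a9a9}.
Common ancestors: {8f30, a37a}.
Among these, 8f30 is not an ancestor of any other common ancestor — it is the merge base.

8f30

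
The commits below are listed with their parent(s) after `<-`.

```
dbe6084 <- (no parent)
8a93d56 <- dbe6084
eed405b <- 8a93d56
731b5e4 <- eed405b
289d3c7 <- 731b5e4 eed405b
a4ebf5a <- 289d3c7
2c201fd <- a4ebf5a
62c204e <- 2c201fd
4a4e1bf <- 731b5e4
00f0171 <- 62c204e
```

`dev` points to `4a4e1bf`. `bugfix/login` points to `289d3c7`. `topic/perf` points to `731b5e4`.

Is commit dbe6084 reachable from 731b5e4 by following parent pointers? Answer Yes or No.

Yes

Ancestors of 731b5e4 (commits reachable by following parents): {731b5e4, 8a93d56, dbe6084, eed405b}.
dbe6084 is in that set, so it is an ancestor of 731b5e4.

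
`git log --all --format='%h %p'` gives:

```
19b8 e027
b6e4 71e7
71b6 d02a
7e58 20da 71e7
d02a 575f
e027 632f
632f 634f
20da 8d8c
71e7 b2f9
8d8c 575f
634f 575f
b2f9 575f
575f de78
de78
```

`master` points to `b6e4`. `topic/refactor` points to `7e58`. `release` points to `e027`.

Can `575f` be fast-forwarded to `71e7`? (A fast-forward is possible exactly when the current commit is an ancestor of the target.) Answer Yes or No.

A fast-forward from 575f to 71e7 is possible iff 575f is an ancestor of 71e7.
Ancestors of 71e7: {575f, 71e7, b2f9, de78}.
575f is among them, so fast-forward is possible.

Yes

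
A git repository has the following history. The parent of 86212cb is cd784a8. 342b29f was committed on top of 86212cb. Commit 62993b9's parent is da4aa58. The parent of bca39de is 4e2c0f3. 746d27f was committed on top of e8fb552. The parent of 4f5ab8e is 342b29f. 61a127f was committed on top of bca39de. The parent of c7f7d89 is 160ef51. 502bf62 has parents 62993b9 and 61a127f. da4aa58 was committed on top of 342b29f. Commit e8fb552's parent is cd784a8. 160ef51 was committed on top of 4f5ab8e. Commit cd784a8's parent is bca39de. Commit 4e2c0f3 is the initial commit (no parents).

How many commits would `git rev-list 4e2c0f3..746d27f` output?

4

Reachable from 746d27f: {4e2c0f3, 746d27f, bca39de, cd784a8, e8fb552}.
Reachable from 4e2c0f3: {4e2c0f3}.
In 746d27f's history but not 4e2c0f3's: {746d27f, bca39de, cd784a8, e8fb552} — 4 commits.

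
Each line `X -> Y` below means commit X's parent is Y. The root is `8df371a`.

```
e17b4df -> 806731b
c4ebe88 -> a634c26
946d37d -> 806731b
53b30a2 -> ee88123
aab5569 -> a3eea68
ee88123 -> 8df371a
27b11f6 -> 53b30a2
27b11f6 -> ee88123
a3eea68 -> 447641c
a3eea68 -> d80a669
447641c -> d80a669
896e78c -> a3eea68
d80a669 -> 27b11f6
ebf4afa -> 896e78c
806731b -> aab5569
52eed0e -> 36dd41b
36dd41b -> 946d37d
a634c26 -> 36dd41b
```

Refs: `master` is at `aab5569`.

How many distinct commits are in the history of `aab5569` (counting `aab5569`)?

8

Walking parent pointers from aab5569: reachable set = {27b11f6, 447641c, 53b30a2, 8df371a, a3eea68, aab5569, d80a669, ee88123}.
That is 8 commits.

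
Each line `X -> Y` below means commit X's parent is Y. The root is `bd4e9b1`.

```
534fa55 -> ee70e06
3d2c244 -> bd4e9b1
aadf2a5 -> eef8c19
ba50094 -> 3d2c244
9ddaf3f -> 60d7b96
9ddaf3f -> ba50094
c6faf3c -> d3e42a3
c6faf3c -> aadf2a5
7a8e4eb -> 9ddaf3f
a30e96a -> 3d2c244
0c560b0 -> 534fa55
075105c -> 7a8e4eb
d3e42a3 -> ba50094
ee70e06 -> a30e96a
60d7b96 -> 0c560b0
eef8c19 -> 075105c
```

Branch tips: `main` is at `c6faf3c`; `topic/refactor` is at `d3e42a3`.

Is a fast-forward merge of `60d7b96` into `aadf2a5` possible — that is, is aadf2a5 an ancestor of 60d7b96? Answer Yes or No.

A fast-forward from aadf2a5 to 60d7b96 is possible iff aadf2a5 is an ancestor of 60d7b96.
Ancestors of 60d7b96: {0c560b0, 3d2c244, 534fa55, 60d7b96, a30e96a, bd4e9b1, ee70e06}.
aadf2a5 is not among them, so fast-forward is not possible.

No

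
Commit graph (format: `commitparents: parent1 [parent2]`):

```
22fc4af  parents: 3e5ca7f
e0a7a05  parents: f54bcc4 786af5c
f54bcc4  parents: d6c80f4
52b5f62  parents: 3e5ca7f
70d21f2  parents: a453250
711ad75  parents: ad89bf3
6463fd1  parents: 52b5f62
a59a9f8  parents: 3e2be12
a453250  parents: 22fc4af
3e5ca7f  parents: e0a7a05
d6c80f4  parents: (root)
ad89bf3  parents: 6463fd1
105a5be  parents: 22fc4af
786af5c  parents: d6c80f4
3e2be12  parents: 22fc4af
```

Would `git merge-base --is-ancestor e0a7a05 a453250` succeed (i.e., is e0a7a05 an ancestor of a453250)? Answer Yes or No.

Ancestors of a453250 (commits reachable by following parents): {22fc4af, 3e5ca7f, 786af5c, a453250, d6c80f4, e0a7a05, f54bcc4}.
e0a7a05 is in that set, so it is an ancestor of a453250.

Yes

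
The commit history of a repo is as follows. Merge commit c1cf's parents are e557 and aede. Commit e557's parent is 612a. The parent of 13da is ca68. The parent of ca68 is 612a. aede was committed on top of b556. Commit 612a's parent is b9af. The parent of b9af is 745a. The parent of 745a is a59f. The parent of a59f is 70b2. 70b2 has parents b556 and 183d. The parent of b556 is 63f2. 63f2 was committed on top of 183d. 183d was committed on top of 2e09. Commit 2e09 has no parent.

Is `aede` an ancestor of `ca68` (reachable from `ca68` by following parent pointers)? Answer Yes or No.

No

Ancestors of ca68: {183d, 2e09, 612a, 63f2, 70b2, 745a, a59f, b556, b9af, ca68}.
aede is not in that set, so it is not an ancestor of ca68.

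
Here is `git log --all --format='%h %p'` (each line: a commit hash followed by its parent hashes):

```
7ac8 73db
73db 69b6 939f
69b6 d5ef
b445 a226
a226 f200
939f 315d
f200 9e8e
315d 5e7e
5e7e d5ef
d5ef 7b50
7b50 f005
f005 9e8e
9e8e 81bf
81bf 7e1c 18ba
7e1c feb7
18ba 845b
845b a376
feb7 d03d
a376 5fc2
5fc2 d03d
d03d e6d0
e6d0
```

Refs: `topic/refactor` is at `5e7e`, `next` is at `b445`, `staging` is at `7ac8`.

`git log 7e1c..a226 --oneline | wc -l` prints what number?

Reachable from a226: {18ba, 5fc2, 7e1c, 81bf, 845b, 9e8e, a226, a376, d03d, e6d0, f200, feb7}.
Reachable from 7e1c: {7e1c, d03d, e6d0, feb7}.
In a226's history but not 7e1c's: {18ba, 5fc2, 81bf, 845b, 9e8e, a226, a376, f200} — 8 commits.

8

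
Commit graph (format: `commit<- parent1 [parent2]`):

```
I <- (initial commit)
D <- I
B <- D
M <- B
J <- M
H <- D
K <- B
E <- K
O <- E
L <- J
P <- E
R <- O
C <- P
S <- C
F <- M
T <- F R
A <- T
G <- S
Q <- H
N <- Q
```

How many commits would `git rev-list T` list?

10

Walking parent pointers from T: reachable set = {B, D, E, F, I, K, M, O, R, T}.
That is 10 commits.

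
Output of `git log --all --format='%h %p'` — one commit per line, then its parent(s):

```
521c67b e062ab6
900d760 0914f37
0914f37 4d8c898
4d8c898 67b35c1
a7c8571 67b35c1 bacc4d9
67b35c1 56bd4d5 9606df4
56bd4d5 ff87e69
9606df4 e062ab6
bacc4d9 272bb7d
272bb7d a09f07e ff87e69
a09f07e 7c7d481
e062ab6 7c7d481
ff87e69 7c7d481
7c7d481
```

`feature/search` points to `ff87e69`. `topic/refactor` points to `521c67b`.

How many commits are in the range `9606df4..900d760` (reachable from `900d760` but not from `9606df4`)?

Reachable from 900d760: {0914f37, 4d8c898, 56bd4d5, 67b35c1, 7c7d481, 900d760, 9606df4, e062ab6, ff87e69}.
Reachable from 9606df4: {7c7d481, 9606df4, e062ab6}.
In 900d760's history but not 9606df4's: {0914f37, 4d8c898, 56bd4d5, 67b35c1, 900d760, ff87e69} — 6 commits.

6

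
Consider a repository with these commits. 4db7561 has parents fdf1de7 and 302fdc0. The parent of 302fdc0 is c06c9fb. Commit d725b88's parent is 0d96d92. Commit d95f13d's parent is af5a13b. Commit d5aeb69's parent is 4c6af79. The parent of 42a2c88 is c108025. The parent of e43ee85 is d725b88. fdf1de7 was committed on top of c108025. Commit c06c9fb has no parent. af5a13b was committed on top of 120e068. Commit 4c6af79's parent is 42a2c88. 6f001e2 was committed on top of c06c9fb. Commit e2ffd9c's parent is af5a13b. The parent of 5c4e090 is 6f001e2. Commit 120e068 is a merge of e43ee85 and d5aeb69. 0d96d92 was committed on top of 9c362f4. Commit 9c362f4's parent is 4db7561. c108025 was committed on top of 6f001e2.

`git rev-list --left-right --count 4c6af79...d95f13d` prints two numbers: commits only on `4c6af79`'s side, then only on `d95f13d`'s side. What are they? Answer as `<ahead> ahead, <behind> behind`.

Reachable from 4c6af79: {42a2c88, 4c6af79, 6f001e2, c06c9fb, c108025}.
Reachable from d95f13d: {0d96d92, 120e068, 302fdc0, 42a2c88, 4c6af79, 4db7561, 6f001e2, 9c362f4, af5a13b, c06c9fb, c108025, d5aeb69, d725b88, d95f13d, e43ee85, fdf1de7}.
Only in 4c6af79's history (ahead): {} — 0.
Only in d95f13d's history (behind): {0d96d92, 120e068, 302fdc0, 4db7561, 9c362f4, af5a13b, d5aeb69, d725b88, d95f13d, e43ee85, fdf1de7} — 11.

0 ahead, 11 behind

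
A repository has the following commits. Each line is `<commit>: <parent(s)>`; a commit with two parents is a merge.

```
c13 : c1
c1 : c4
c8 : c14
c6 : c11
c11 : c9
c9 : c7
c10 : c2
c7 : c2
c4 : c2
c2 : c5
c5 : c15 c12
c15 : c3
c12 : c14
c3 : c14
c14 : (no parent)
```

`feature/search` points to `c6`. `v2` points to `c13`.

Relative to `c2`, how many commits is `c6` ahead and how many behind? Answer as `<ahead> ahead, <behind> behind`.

4 ahead, 0 behind

Reachable from c6: {c11, c12, c14, c15, c2, c3, c5, c6, c7, c9}.
Reachable from c2: {c12, c14, c15, c2, c3, c5}.
Only in c6's history (ahead): {c11, c6, c7, c9} — 4.
Only in c2's history (behind): {} — 0.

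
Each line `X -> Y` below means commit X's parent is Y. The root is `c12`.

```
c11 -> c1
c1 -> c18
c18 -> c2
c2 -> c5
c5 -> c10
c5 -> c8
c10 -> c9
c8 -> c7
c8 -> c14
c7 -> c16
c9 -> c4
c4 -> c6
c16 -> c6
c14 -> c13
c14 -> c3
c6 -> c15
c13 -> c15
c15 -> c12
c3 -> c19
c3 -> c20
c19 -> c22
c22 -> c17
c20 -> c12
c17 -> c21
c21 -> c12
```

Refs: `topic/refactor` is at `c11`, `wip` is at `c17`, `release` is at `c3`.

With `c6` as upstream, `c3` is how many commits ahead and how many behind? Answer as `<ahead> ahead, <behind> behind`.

6 ahead, 2 behind

Reachable from c3: {c12, c17, c19, c20, c21, c22, c3}.
Reachable from c6: {c12, c15, c6}.
Only in c3's history (ahead): {c17, c19, c20, c21, c22, c3} — 6.
Only in c6's history (behind): {c15, c6} — 2.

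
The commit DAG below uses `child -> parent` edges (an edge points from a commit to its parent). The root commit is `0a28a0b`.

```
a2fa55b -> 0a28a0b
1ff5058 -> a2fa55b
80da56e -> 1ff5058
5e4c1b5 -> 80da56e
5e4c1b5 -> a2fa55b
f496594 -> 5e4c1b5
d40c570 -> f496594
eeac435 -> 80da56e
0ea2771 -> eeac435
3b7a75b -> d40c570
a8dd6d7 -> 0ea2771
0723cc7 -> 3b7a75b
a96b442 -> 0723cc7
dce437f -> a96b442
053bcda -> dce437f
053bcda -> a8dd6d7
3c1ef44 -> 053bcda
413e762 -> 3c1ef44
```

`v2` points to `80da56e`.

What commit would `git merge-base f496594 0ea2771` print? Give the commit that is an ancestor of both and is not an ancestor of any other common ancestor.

Ancestors of f496594: {0a28a0b, 1ff5058, 5e4c1b5, 80da56e, a2fa55b, f496594}.
Ancestors of 0ea2771: {0a28a0b, 0ea2771, 1ff5058, 80da56e, a2fa55b, eeac435}.
Common ancestors: {0a28a0b, 1ff5058, 80da56e, a2fa55b}.
Among these, 80da56e is not an ancestor of any other common ancestor — it is the merge base.

80da56e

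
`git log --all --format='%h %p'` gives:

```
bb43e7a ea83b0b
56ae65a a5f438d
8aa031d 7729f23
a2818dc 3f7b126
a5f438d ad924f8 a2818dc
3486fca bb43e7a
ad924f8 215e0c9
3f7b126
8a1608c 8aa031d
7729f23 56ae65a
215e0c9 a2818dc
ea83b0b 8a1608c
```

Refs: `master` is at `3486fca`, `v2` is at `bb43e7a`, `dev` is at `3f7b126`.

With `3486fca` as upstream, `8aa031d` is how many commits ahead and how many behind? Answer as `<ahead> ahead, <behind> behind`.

0 ahead, 4 behind

Reachable from 8aa031d: {215e0c9, 3f7b126, 56ae65a, 7729f23, 8aa031d, a2818dc, a5f438d, ad924f8}.
Reachable from 3486fca: {215e0c9, 3486fca, 3f7b126, 56ae65a, 7729f23, 8a1608c, 8aa031d, a2818dc, a5f438d, ad924f8, bb43e7a, ea83b0b}.
Only in 8aa031d's history (ahead): {} — 0.
Only in 3486fca's history (behind): {3486fca, 8a1608c, bb43e7a, ea83b0b} — 4.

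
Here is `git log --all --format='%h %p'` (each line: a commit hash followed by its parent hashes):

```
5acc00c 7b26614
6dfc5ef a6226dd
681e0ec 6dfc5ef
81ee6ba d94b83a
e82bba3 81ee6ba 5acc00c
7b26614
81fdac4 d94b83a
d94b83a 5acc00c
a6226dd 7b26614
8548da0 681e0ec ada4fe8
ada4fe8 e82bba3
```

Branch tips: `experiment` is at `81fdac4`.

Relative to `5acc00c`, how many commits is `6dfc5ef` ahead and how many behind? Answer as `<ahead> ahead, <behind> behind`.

2 ahead, 1 behind

Reachable from 6dfc5ef: {6dfc5ef, 7b26614, a6226dd}.
Reachable from 5acc00c: {5acc00c, 7b26614}.
Only in 6dfc5ef's history (ahead): {6dfc5ef, a6226dd} — 2.
Only in 5acc00c's history (behind): {5acc00c} — 1.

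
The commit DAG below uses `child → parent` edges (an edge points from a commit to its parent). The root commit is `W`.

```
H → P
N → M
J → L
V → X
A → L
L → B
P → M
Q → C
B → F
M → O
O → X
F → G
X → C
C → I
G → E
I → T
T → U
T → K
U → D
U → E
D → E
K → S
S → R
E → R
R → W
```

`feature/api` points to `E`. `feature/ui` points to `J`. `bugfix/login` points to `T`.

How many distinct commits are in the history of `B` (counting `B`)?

6

Walking parent pointers from B: reachable set = {B, E, F, G, R, W}.
That is 6 commits.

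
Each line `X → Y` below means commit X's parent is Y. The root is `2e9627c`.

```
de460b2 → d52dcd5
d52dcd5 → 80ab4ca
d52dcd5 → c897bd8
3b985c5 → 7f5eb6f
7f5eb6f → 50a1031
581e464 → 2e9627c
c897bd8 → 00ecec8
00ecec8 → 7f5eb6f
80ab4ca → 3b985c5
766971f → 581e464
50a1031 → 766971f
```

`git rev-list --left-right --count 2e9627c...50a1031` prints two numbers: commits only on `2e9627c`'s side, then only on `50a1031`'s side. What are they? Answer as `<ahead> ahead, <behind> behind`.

0 ahead, 3 behind

Reachable from 2e9627c: {2e9627c}.
Reachable from 50a1031: {2e9627c, 50a1031, 581e464, 766971f}.
Only in 2e9627c's history (ahead): {} — 0.
Only in 50a1031's history (behind): {50a1031, 581e464, 766971f} — 3.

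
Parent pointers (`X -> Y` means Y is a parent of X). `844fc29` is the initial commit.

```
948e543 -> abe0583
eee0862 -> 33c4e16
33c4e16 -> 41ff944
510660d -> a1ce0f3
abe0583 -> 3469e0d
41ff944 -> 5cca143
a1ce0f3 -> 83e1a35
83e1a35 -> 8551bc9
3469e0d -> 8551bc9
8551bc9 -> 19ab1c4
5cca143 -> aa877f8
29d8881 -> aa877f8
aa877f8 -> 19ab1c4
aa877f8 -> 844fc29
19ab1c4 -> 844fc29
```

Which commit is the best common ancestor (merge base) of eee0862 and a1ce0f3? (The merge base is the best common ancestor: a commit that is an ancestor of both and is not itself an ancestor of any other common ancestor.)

19ab1c4

Ancestors of eee0862: {19ab1c4, 33c4e16, 41ff944, 5cca143, 844fc29, aa877f8, eee0862}.
Ancestors of a1ce0f3: {19ab1c4, 83e1a35, 844fc29, 8551bc9, a1ce0f3}.
Common ancestors: {19ab1c4, 844fc29}.
Among these, 19ab1c4 is not an ancestor of any other common ancestor — it is the merge base.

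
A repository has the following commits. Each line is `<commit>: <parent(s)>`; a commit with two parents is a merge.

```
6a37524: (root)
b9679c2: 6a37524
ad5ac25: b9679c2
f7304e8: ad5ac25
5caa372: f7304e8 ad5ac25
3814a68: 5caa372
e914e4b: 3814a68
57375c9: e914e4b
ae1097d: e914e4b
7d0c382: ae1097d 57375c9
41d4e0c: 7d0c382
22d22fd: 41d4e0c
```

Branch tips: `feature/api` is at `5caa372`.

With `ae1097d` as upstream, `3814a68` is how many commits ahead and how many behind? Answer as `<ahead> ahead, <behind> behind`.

0 ahead, 2 behind

Reachable from 3814a68: {3814a68, 5caa372, 6a37524, ad5ac25, b9679c2, f7304e8}.
Reachable from ae1097d: {3814a68, 5caa372, 6a37524, ad5ac25, ae1097d, b9679c2, e914e4b, f7304e8}.
Only in 3814a68's history (ahead): {} — 0.
Only in ae1097d's history (behind): {ae1097d, e914e4b} — 2.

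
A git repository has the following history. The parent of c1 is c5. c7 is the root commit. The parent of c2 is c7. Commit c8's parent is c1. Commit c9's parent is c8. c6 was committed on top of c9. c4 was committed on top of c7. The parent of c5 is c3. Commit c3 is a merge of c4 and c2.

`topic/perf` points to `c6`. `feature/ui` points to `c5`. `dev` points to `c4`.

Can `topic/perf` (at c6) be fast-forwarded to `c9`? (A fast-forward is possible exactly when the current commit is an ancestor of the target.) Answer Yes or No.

A fast-forward from c6 to c9 is possible iff c6 is an ancestor of c9.
Ancestors of c9: {c1, c2, c3, c4, c5, c7, c8, c9}.
c6 is not among them, so fast-forward is not possible.

No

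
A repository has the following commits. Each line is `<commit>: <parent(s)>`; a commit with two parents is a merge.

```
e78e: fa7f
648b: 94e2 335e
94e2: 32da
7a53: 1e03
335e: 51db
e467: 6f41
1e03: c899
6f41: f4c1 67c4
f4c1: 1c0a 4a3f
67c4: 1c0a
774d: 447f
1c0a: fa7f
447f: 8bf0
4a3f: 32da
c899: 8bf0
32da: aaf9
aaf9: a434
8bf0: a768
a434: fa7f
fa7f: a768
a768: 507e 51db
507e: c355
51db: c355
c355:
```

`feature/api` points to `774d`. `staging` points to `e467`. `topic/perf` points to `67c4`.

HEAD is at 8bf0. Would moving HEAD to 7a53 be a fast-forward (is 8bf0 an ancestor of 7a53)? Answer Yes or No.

A fast-forward from 8bf0 to 7a53 is possible iff 8bf0 is an ancestor of 7a53.
Ancestors of 7a53: {1e03, 507e, 51db, 7a53, 8bf0, a768, c355, c899}.
8bf0 is among them, so fast-forward is possible.

Yes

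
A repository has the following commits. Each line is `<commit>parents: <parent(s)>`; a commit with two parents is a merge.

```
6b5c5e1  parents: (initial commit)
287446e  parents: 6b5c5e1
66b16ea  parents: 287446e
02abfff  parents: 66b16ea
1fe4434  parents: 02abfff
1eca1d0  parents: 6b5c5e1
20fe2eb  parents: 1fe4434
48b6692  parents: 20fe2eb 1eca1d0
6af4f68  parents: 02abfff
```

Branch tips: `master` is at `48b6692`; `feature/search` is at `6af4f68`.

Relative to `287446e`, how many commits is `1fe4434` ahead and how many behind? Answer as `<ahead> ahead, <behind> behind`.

3 ahead, 0 behind

Reachable from 1fe4434: {02abfff, 1fe4434, 287446e, 66b16ea, 6b5c5e1}.
Reachable from 287446e: {287446e, 6b5c5e1}.
Only in 1fe4434's history (ahead): {02abfff, 1fe4434, 66b16ea} — 3.
Only in 287446e's history (behind): {} — 0.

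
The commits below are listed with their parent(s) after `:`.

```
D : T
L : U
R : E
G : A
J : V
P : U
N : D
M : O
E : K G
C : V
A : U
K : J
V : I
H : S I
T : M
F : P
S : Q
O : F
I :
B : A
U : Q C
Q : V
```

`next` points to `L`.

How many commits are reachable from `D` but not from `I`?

10

Reachable from D: {C, D, F, I, M, O, P, Q, T, U, V}.
Reachable from I: {I}.
In D's history but not I's: {C, D, F, M, O, P, Q, T, U, V} — 10 commits.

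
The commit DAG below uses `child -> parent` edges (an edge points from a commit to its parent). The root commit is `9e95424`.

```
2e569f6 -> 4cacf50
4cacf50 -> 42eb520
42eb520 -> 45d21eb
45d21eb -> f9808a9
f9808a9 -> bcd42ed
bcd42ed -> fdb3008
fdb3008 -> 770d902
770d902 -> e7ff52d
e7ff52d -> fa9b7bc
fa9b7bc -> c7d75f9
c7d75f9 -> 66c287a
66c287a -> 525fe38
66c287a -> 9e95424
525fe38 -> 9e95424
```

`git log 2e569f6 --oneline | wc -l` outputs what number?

14

Walking parent pointers from 2e569f6: reachable set = {2e569f6, 42eb520, 45d21eb, 4cacf50, 525fe38, 66c287a, 770d902, 9e95424, bcd42ed, c7d75f9, e7ff52d, f9808a9, fa9b7bc, fdb3008}.
That is 14 commits.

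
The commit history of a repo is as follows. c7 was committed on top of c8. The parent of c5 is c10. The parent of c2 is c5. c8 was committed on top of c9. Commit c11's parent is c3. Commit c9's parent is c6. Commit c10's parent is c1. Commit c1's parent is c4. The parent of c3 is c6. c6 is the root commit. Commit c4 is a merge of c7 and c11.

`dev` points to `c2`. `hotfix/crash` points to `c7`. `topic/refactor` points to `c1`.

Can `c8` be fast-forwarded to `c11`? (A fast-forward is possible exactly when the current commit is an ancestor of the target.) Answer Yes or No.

A fast-forward from c8 to c11 is possible iff c8 is an ancestor of c11.
Ancestors of c11: {c11, c3, c6}.
c8 is not among them, so fast-forward is not possible.

No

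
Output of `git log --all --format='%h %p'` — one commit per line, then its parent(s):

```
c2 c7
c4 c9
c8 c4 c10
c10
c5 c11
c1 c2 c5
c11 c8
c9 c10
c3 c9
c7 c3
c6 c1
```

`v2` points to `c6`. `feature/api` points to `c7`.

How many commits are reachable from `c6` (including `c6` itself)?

Walking parent pointers from c6: reachable set = {c1, c10, c11, c2, c3, c4, c5, c6, c7, c8, c9}.
That is 11 commits.

11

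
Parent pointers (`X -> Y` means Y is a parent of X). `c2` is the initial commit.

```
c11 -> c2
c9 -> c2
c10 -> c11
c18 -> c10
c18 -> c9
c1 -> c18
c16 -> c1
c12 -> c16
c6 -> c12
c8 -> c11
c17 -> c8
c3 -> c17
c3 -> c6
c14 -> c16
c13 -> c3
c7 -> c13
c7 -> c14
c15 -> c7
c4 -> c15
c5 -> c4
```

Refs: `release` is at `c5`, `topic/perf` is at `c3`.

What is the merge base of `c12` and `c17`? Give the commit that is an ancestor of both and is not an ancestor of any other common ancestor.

c11

Ancestors of c12: {c1, c10, c11, c12, c16, c18, c2, c9}.
Ancestors of c17: {c11, c17, c2, c8}.
Common ancestors: {c11, c2}.
Among these, c11 is not an ancestor of any other common ancestor — it is the merge base.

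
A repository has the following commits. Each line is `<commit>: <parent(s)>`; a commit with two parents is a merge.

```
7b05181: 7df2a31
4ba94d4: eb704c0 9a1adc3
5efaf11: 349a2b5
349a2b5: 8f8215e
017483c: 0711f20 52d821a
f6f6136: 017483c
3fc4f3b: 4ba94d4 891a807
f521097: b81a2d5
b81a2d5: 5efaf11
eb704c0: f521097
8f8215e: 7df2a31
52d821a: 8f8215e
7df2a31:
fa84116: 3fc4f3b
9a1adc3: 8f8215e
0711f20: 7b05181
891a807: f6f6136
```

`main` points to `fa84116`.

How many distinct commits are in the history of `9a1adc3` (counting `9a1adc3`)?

3

Walking parent pointers from 9a1adc3: reachable set = {7df2a31, 8f8215e, 9a1adc3}.
That is 3 commits.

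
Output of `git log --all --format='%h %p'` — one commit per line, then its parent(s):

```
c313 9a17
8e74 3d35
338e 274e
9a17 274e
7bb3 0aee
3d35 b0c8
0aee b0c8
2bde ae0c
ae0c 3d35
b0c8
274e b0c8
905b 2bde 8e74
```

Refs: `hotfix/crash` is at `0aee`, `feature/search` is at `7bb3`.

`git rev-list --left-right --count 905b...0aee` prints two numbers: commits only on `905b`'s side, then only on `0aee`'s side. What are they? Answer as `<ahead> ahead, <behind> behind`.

5 ahead, 1 behind

Reachable from 905b: {2bde, 3d35, 8e74, 905b, ae0c, b0c8}.
Reachable from 0aee: {0aee, b0c8}.
Only in 905b's history (ahead): {2bde, 3d35, 8e74, 905b, ae0c} — 5.
Only in 0aee's history (behind): {0aee} — 1.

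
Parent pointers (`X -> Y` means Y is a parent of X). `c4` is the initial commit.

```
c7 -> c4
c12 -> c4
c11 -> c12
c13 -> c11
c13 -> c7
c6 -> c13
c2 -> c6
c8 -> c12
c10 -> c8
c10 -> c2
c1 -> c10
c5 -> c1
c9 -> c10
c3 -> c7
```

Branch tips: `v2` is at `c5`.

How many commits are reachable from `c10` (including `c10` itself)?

9

Walking parent pointers from c10: reachable set = {c10, c11, c12, c13, c2, c4, c6, c7, c8}.
That is 9 commits.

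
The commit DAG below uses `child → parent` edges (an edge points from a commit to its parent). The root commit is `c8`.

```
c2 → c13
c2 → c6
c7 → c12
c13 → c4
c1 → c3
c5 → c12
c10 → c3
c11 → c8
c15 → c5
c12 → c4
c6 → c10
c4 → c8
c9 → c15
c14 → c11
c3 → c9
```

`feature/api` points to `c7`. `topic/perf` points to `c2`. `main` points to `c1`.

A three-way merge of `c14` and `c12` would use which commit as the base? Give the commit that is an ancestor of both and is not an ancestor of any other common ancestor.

Ancestors of c14: {c11, c14, c8}.
Ancestors of c12: {c12, c4, c8}.
Common ancestors: {c8}.
The only common ancestor is c8, so it is the merge base.

c8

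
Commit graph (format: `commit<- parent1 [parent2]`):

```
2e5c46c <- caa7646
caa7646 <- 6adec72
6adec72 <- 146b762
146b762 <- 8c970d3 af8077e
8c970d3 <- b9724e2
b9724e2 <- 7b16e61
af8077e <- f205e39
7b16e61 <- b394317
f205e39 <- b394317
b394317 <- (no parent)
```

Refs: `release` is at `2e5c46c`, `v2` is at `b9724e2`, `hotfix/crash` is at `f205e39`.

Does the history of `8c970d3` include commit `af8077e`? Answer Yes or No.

Ancestors of 8c970d3: {7b16e61, 8c970d3, b394317, b9724e2}.
af8077e is not in that set, so it is not an ancestor of 8c970d3.

No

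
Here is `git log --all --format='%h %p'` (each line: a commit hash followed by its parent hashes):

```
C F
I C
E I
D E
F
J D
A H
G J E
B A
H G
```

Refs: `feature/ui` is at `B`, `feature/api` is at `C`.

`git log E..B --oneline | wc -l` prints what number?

6

Reachable from B: {A, B, C, D, E, F, G, H, I, J}.
Reachable from E: {C, E, F, I}.
In B's history but not E's: {A, B, D, G, H, J} — 6 commits.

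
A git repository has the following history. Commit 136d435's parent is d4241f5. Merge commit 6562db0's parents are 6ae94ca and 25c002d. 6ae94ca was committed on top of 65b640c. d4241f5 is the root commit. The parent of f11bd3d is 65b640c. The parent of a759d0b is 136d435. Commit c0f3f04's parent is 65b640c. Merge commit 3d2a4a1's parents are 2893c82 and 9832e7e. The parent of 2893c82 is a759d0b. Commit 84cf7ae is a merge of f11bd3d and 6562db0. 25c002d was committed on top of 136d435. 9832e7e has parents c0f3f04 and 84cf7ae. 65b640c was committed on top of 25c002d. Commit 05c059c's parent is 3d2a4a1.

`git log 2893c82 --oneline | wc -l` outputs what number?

4

Walking parent pointers from 2893c82: reachable set = {136d435, 2893c82, a759d0b, d4241f5}.
That is 4 commits.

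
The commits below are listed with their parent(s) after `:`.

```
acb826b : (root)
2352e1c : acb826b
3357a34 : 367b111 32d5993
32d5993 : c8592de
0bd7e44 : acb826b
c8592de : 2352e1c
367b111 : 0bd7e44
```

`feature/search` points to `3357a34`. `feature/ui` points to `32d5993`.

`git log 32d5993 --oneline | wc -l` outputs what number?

4

Walking parent pointers from 32d5993: reachable set = {2352e1c, 32d5993, acb826b, c8592de}.
That is 4 commits.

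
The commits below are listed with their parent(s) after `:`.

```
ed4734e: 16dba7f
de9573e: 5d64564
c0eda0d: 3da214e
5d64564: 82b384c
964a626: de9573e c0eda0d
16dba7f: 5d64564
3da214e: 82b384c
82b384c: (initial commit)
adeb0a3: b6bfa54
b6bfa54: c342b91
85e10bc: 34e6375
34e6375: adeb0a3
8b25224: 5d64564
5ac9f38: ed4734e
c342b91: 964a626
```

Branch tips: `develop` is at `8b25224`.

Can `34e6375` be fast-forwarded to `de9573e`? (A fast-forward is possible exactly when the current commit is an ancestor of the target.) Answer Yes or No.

No

A fast-forward from 34e6375 to de9573e is possible iff 34e6375 is an ancestor of de9573e.
Ancestors of de9573e: {5d64564, 82b384c, de9573e}.
34e6375 is not among them, so fast-forward is not possible.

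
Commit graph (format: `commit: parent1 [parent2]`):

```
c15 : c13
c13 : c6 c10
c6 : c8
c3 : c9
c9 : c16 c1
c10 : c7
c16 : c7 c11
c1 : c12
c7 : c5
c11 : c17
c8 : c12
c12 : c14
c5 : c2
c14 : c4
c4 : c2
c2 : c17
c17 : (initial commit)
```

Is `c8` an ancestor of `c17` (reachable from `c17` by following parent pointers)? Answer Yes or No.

Ancestors of c17: {c17}.
c8 is not in that set, so it is not an ancestor of c17.

No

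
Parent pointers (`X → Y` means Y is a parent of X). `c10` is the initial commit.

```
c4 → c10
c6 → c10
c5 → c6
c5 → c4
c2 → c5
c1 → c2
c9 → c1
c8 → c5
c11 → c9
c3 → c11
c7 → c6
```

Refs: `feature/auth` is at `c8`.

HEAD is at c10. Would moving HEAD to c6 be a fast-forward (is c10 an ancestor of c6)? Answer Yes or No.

A fast-forward from c10 to c6 is possible iff c10 is an ancestor of c6.
Ancestors of c6: {c10, c6}.
c10 is among them, so fast-forward is possible.

Yes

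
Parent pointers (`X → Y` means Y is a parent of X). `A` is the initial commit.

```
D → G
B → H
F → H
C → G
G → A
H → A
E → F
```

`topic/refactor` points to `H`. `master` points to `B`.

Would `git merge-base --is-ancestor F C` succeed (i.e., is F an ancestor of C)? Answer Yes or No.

Ancestors of C: {A, C, G}.
F is not in that set, so it is not an ancestor of C.

No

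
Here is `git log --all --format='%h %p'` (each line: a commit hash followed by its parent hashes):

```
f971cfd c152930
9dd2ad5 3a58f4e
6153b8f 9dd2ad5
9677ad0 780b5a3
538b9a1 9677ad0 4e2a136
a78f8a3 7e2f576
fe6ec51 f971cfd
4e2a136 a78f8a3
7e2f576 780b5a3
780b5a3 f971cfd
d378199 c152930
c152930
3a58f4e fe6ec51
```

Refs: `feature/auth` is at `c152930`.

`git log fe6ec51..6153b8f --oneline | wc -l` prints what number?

3

Reachable from 6153b8f: {3a58f4e, 6153b8f, 9dd2ad5, c152930, f971cfd, fe6ec51}.
Reachable from fe6ec51: {c152930, f971cfd, fe6ec51}.
In 6153b8f's history but not fe6ec51's: {3a58f4e, 6153b8f, 9dd2ad5} — 3 commits.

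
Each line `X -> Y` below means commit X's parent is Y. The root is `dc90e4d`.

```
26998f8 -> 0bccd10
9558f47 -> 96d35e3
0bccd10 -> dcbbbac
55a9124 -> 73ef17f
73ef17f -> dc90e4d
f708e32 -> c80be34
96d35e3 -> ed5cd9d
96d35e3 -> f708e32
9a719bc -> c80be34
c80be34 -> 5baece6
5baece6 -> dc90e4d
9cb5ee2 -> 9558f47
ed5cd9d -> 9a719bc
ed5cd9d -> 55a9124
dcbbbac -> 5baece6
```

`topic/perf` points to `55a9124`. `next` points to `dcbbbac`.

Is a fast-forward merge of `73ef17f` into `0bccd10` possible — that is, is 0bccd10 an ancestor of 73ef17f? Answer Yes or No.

A fast-forward from 0bccd10 to 73ef17f is possible iff 0bccd10 is an ancestor of 73ef17f.
Ancestors of 73ef17f: {73ef17f, dc90e4d}.
0bccd10 is not among them, so fast-forward is not possible.

No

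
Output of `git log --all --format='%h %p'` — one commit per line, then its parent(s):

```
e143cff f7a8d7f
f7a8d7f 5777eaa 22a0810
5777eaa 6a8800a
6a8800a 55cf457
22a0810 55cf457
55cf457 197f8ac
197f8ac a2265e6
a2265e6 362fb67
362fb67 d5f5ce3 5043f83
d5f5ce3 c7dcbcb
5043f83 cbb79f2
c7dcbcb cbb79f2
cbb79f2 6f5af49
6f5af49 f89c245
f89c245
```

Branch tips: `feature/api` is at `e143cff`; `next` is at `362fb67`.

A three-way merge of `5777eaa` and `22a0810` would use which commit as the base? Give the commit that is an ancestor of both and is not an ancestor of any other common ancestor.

55cf457

Ancestors of 5777eaa: {197f8ac, 362fb67, 5043f83, 55cf457, 5777eaa, 6a8800a, 6f5af49, a2265e6, c7dcbcb, cbb79f2, d5f5ce3, f89c245}.
Ancestors of 22a0810: {197f8ac, 22a0810, 362fb67, 5043f83, 55cf457, 6f5af49, a2265e6, c7dcbcb, cbb79f2, d5f5ce3, f89c245}.
Common ancestors: {197f8ac, 362fb67, 5043f83, 55cf457, 6f5af49, a2265e6, c7dcbcb, cbb79f2, d5f5ce3, f89c245}.
Among these, 55cf457 is not an ancestor of any other common ancestor — it is the merge base.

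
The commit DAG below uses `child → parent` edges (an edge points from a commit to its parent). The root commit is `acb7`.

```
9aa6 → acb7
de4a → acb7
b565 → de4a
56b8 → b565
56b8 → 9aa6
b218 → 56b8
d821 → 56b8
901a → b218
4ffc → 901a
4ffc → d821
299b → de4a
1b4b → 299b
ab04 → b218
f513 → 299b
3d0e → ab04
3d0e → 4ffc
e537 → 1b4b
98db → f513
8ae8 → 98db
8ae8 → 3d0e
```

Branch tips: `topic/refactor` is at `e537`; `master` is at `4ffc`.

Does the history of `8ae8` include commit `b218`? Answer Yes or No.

Yes

Ancestors of 8ae8 (commits reachable by following parents): {299b, 3d0e, 4ffc, 56b8, 8ae8, 901a, 98db, 9aa6, ab04, acb7, b218, b565, d821, de4a, f513}.
b218 is in that set, so it is an ancestor of 8ae8.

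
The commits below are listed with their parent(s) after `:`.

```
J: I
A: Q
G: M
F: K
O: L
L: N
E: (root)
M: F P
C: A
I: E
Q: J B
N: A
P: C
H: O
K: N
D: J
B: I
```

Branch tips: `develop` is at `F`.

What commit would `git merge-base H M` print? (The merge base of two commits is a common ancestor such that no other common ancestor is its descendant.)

Ancestors of H: {A, B, E, H, I, J, L, N, O, Q}.
Ancestors of M: {A, B, C, E, F, I, J, K, M, N, P, Q}.
Common ancestors: {A, B, E, I, J, N, Q}.
Among these, N is not an ancestor of any other common ancestor — it is the merge base.

N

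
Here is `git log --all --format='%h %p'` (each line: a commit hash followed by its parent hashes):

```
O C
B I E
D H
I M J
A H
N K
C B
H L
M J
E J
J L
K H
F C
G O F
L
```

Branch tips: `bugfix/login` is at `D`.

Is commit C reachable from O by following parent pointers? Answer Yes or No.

Yes

Ancestors of O (commits reachable by following parents): {B, C, E, I, J, L, M, O}.
C is in that set, so it is an ancestor of O.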